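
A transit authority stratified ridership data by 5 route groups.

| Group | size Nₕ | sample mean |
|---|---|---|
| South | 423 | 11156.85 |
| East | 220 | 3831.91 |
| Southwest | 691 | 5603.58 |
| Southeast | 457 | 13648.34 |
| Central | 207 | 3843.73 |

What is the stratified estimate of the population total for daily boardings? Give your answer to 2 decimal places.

Estimate total by summing Nₕ·x̄ₕ over strata.
423·11156.85 + 220·3831.91 + 691·5603.58 + 457·13648.34 + 207·3843.73 = 4719347.55 + 843020.2 + 3872073.78 + 6237291.38 + 795652.11 = 16467385.02.

16467385.02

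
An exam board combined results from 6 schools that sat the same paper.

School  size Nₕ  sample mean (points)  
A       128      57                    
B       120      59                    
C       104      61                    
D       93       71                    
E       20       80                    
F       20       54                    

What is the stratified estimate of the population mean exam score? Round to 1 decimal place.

x̄_st = (Σ Nₕx̄ₕ) / (Σ Nₕ) = (128·57 + 120·59 + 104·61 + 93·71 + 20·80 + 20·54) / 485
= 30003 / 485 = 61.862... → 61.9.

61.9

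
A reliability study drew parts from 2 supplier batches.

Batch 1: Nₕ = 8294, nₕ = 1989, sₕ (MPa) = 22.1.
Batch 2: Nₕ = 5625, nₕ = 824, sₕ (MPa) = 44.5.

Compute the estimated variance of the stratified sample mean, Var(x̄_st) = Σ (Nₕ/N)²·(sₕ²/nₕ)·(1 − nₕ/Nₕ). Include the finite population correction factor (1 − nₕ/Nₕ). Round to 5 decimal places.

0.40127

N = 13919; Wₕ = Nₕ/N.
batch 1: (8294/13919)²·22.1²/1989·(1 − 1989/8294) = 0.06628005
batch 2: (5625/13919)²·44.5²/824·(1 − 824/5625) = 0.33498933
Sum = 0.40126938 → 0.40127.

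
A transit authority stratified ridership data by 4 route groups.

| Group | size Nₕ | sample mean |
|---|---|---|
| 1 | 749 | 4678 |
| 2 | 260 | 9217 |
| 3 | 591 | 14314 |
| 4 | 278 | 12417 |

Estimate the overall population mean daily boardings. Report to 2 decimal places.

N = 749 + 260 + 591 + 278 = 1878.
Overall mean = Σ (Nₕ/N)·x̄ₕ — weight by population share, not a simple average.
Σ Nₕx̄ₕ = 749·4678 + 260·9217 + 591·14314 + 278·12417 = 3503822 + 2396420 + 8459574 + 3451926 = 17811742.
Divide by N: 17811742 / 1878 = 9484.4207... → 9484.42.

9484.42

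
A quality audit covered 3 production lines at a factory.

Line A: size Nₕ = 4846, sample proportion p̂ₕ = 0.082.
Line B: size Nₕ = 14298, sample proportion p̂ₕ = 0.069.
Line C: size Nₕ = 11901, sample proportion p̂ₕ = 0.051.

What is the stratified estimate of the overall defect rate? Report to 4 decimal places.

0.0641

N = 4846 + 14298 + 11901 = 31045.
Overall proportion = Σ (Nₕ/N)·p̂ₕ.
Σ Nₕp̂ₕ = 397.372 + 986.562 + 606.951 = 1990.885.
1990.885 / 31045 = 0.064129... → 0.0641.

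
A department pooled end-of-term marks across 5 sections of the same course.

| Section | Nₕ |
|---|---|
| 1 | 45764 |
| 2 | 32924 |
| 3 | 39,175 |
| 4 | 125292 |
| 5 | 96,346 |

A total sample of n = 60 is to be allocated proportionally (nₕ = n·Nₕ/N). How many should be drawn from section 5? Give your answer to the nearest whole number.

N = 45764 + 32924 + 39175 + 125292 + 96346 = 339501.
n_5 = 60·96346/339501 = 17.027... → 17.

17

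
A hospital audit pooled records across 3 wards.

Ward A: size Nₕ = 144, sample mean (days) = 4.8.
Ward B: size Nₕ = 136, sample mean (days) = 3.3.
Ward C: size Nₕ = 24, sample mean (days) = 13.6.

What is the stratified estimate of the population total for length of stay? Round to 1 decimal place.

A: 144·4.8 = 691.2
B: 136·3.3 = 448.8
C: 24·13.6 = 326.4
τ̂ = Σ Nₕx̄ₕ = 1466.4.

1466.4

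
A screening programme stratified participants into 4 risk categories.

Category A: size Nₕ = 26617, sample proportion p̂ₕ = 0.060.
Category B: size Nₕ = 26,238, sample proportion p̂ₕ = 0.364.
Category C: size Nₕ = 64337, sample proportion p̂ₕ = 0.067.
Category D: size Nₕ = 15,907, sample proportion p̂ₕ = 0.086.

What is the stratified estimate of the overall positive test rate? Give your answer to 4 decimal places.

Wₕ = Nₕ/N with N = 133099: 0.2000, 0.1971, 0.4834, 0.1195.
p̂_st = 0.2000·0.060 + 0.1971·0.364 + 0.4834·0.067 + 0.1195·0.086 ≈ 0.126419... → 0.1264.

0.1264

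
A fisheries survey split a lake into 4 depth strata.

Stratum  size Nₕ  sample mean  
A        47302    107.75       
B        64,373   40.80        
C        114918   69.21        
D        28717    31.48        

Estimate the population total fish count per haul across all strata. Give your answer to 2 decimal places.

Population total = Σ Nₕ·x̄ₕ (each stratum's size times its mean).
47302·107.75 + 64373·40.80 + 114918·69.21 + 28717·31.48 = 5096790.5 + 2626418.4 + 7953474.78 + 904011.16 = 16580694.84.

16580694.84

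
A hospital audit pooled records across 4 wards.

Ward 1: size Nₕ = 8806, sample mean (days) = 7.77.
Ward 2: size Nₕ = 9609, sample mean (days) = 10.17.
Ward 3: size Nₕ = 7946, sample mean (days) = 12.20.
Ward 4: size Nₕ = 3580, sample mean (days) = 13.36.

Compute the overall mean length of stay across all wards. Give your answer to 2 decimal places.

10.38

x̄_st = (Σ Nₕx̄ₕ) / (Σ Nₕ) = (8806·7.77 + 9609·10.17 + 7946·12.20 + 3580·13.36) / 29941
= 310916.15 / 29941 = 10.3843... → 10.38.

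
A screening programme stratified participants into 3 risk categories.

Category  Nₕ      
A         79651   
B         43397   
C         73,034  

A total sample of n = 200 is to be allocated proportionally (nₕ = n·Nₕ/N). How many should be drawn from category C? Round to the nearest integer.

N = 79651 + 43397 + 73034 = 196082.
n_C = 200·73034/196082 = 74.493... → 74.

74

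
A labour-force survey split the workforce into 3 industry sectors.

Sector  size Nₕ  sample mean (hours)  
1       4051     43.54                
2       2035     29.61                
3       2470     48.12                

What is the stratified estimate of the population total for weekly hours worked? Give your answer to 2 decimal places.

355493.29

Estimate total by summing Nₕ·x̄ₕ over strata.
4051·43.54 + 2035·29.61 + 2470·48.12 = 176380.54 + 60256.35 + 118856.4 = 355493.29.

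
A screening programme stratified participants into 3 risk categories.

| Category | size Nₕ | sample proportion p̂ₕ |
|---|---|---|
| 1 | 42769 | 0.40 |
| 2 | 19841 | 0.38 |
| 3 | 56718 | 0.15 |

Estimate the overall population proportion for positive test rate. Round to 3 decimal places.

N = 42769 + 19841 + 56718 = 119328.
Overall proportion = Σ (Nₕ/N)·p̂ₕ.
Σ Nₕp̂ₕ = 17107.6 + 7539.58 + 8507.7 = 33154.88.
33154.88 / 119328 = 0.27785... → 0.278.

0.278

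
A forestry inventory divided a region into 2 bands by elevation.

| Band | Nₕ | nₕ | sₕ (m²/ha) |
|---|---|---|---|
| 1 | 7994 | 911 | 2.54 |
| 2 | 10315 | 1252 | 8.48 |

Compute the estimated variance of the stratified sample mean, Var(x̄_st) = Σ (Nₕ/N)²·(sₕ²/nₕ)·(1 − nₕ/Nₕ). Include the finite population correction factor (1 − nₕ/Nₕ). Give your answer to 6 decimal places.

0.017214

N = 18309. Term for each stratum: Wₕ²sₕ²/nₕ·(1−nₕ/Nₕ).
Var(x̄_st) = 0.001196193 + 0.016017670 = 0.017213863 → 0.017214.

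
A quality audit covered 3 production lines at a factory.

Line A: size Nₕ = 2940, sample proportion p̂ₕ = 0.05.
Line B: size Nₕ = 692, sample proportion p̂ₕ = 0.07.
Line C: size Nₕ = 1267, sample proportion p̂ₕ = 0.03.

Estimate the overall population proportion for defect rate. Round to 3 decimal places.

0.048

N = 2940 + 692 + 1267 = 4899.
Overall proportion = Σ (Nₕ/N)·p̂ₕ.
Σ Nₕp̂ₕ = 147 + 48.44 + 38.01 = 233.45.
233.45 / 4899 = 0.04765... → 0.048.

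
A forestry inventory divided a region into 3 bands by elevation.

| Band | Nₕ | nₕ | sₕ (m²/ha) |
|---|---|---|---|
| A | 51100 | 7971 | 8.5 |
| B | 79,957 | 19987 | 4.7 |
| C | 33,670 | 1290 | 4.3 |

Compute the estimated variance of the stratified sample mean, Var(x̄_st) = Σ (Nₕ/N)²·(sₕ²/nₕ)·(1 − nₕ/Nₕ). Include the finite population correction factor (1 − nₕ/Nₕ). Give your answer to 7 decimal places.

N = 164727; Wₕ = Nₕ/N.
band A: (51100/164727)²·8.5²/7971·(1 − 7971/51100) = 0.0007361829
band B: (79957/164727)²·4.7²/19987·(1 − 19987/79957) = 0.0001953031
band C: (33670/164727)²·4.3²/1290·(1 − 1290/33670) = 0.0005758874
Sum = 0.0015073734 → 0.0015074.

0.0015074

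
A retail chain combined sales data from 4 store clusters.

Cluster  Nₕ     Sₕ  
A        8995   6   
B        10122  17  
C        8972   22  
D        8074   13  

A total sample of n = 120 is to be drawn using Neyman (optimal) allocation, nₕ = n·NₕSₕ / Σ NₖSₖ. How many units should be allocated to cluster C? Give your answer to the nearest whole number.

A: NₕSₕ = 8995·6 = 53970
B: NₕSₕ = 10122·17 = 172074
C: NₕSₕ = 8972·22 = 197384
D: NₕSₕ = 8074·13 = 104962
Σ NₕSₕ = 528390.
n_C = 120·197384/528390 = 44.827... → 45.

45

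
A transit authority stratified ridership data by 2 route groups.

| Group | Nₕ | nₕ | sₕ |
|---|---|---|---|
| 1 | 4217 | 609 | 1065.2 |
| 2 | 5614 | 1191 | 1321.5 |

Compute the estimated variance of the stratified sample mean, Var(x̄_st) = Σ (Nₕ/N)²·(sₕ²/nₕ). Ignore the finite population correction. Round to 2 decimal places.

820.97

N = 9831; Wₕ = Nₕ/N.
group 1: (4217/9831)²·1065.2²/609 = 342.81264
group 2: (5614/9831)²·1321.5²/1191 = 478.15863
Sum = 820.97127 → 820.97.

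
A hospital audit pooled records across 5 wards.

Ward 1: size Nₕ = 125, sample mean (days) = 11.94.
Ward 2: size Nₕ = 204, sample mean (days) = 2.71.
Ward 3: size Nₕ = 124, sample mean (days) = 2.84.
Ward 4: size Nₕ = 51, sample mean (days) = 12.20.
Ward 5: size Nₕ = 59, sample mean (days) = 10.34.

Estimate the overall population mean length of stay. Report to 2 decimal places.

N = 125 + 204 + 124 + 51 + 59 = 563.
The stratified mean weights each stratum mean by its population share Nₕ/N.
Σ Nₕx̄ₕ = 125·11.94 + 204·2.71 + 124·2.84 + 51·12.20 + 59·10.34 = 1492.5 + 552.84 + 352.16 + 622.2 + 610.06 = 3629.76.
Divide by N: 3629.76 / 563 = 6.4472... → 6.45.

6.45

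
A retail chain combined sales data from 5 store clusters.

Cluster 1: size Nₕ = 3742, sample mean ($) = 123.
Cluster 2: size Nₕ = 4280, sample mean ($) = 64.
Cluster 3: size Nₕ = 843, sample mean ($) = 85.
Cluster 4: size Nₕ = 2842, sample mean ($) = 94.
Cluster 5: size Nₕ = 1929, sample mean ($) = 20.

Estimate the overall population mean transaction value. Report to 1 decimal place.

81.5

N = 13636; weights Wₕ = Nₕ/N = (0.2744, 0.3139, 0.0618, 0.2084, 0.1415).
x̄_st = Σ Wₕ·x̄ₕ = 0.2744·123 + 0.3139·64 + 0.0618·85 + 0.2084·94 + 0.1415·20 ≈ 81.517...
→ 81.5.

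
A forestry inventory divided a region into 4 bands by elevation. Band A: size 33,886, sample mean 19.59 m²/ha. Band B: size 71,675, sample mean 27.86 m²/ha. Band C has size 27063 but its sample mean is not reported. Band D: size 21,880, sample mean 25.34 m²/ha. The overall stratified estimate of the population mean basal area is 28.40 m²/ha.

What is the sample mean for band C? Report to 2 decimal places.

Σ Nₕx̄ₕ = N·μ, so 27063·x̄_C = 154504·28.40 − (33886·19.59 + 71675·27.86 + 21880·25.34).
= 4387913.6 − 3215131.44 = 1172782.16.
x̄_C = 1172782.16 / 27063 = 43.3353... → 43.34.

43.34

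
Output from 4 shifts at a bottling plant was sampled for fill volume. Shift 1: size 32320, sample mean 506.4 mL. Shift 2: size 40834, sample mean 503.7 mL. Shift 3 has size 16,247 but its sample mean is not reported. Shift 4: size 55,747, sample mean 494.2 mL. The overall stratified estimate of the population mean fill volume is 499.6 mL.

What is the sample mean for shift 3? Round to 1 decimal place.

Σ Nₕx̄ₕ = N·μ, so 16247·x̄_3 = 145148·499.6 − (32320·506.4 + 40834·503.7 + 55747·494.2).
= 72515940.8 − 64485101.2 = 8030839.6.
x̄_3 = 8030839.6 / 16247 = 494.297... → 494.3.

494.3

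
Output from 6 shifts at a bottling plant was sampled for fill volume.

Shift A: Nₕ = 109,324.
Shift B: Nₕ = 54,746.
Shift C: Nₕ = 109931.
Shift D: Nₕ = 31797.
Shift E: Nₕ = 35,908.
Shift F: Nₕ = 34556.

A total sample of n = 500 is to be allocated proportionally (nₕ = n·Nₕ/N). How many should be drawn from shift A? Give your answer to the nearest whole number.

Share of shift A = 109324/376262 = 0.29055.
Allocate 500 × 0.29055 = 145.276... → 145.

145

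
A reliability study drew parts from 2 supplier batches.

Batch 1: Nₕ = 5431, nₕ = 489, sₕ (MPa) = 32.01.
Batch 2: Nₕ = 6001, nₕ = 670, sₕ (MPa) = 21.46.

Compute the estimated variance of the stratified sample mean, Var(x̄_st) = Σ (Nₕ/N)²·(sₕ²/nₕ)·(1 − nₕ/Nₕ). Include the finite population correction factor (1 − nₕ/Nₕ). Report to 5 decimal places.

0.59859

N = 11432; Wₕ = Nₕ/N.
batch 1: (5431/11432)²·32.01²/489·(1 − 489/5431) = 0.43032899
batch 2: (6001/11432)²·21.46²/670·(1 − 670/6001) = 0.16825676
Sum = 0.59858574 → 0.59859.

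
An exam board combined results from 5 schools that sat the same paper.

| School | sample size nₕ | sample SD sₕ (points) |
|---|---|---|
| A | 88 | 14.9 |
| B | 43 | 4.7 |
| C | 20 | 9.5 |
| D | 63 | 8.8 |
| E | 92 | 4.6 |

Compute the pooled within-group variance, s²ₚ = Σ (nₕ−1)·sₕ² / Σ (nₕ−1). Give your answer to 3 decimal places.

A: (88−1)·14.9² = 87·222.01 = 19314.87
B: (43−1)·4.7² = 42·22.09 = 927.78
C: (20−1)·9.5² = 19·90.25 = 1714.75
D: (63−1)·8.8² = 62·77.44 = 4801.28
E: (92−1)·4.6² = 91·21.16 = 1925.56
Numerator = 28684.24; denominator = Σ(nₕ−1) = 301.
s²ₚ = 28684.24/301 = 95.29648... → 95.296.

95.296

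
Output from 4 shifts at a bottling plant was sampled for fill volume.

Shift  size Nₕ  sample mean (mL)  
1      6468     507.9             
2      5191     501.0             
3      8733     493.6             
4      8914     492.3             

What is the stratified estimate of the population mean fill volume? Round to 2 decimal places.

497.67

N = 6468 + 5191 + 8733 + 8914 = 29306.
Weight each subgroup mean by Nₕ/N and sum.
Σ Nₕx̄ₕ = 6468·507.9 + 5191·501.0 + 8733·493.6 + 8914·492.3 = 3285097.2 + 2600691 + 4310608.8 + 4388362.2 = 14584759.2.
Divide by N: 14584759.2 / 29306 = 497.6714... → 497.67.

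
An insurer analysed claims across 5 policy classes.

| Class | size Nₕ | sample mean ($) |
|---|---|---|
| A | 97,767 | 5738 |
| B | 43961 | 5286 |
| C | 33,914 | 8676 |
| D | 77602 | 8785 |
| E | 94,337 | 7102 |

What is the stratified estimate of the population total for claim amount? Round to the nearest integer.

2439317700

Estimate total by summing Nₕ·x̄ₕ over strata.
97767·5738 + 43961·5286 + 33914·8676 + 77602·8785 + 94337·7102 = 560987046 + 232377846 + 294237864 + 681733570 + 669981374 = 2439317700.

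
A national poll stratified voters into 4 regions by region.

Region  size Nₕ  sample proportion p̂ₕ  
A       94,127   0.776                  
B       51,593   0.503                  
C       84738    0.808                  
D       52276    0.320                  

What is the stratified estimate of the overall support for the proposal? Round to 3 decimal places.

0.651

N = 94127 + 51593 + 84738 + 52276 = 282734.
Overall proportion = Σ (Nₕ/N)·p̂ₕ.
Σ Nₕp̂ₕ = 73042.552 + 25951.279 + 68468.304 + 16728.32 = 184190.455.
184190.455 / 282734 = 0.65146... → 0.651.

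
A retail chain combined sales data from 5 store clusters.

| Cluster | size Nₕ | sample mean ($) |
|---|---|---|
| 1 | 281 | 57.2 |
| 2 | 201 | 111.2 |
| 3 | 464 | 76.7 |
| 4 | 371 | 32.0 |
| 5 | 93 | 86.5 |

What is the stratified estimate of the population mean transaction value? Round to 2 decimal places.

66.62

N = 281 + 201 + 464 + 371 + 93 = 1410.
Overall mean = Σ (Nₕ/N)·x̄ₕ — weight by population share, not a simple average.
Σ Nₕx̄ₕ = 281·57.2 + 201·111.2 + 464·76.7 + 371·32.0 + 93·86.5 = 16073.2 + 22351.2 + 35588.8 + 11872 + 8044.5 = 93929.7.
Divide by N: 93929.7 / 1410 = 66.6168... → 66.62.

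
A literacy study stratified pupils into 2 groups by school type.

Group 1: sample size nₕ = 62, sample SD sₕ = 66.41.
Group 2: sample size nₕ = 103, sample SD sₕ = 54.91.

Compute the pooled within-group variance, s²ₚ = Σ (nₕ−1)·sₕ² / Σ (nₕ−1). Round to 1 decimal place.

3537.2

Degrees of freedom: 61 + 102 = 163.
Σ(nₕ−1)sₕ² = 61·4410.2881 + 102·3015.1081 = 576568.6003.
s²ₚ = 576568.6003 / 163 = 3537.231... → 3537.2.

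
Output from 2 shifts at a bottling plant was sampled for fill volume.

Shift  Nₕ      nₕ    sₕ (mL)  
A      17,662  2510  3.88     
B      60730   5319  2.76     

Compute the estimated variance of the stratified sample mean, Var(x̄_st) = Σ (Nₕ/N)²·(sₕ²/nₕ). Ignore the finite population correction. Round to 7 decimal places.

N = 78392. Term for each stratum: Wₕ²sₕ²/nₕ.
Var(x̄_st) = 0.0003044570 + 0.0008595106 = 0.0011639676 → 0.0011640.

0.0011640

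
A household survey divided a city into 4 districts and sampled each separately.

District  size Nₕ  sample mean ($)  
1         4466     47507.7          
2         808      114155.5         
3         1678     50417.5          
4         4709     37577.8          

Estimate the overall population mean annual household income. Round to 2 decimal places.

48534.56

N = 11661; weights Wₕ = Nₕ/N = (0.3830, 0.0693, 0.1439, 0.4038).
x̄_st = Σ Wₕ·x̄ₕ = 0.3830·47507.7 + 0.0693·114155.5 + 0.1439·50417.5 + 0.4038·37577.8 ≈ 48534.5560...
→ 48534.56.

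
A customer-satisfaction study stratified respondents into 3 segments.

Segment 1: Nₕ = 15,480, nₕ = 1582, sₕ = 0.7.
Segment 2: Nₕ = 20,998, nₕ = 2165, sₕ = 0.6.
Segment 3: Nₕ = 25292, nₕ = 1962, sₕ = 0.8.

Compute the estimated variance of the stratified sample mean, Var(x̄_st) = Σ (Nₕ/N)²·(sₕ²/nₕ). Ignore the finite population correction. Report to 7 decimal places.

N = 61770. Term for each stratum: Wₕ²sₕ²/nₕ.
Var(x̄_st) = 0.0000194525 + 0.0000192152 + 0.0000546880 = 0.0000933558 → 0.0000934.

0.0000934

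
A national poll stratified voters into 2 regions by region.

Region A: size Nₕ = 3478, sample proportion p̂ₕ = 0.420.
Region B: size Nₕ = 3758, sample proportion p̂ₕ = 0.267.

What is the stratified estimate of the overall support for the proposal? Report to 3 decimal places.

Wₕ = Nₕ/N with N = 7236: 0.4807, 0.5193.
p̂_st = 0.4807·0.420 + 0.5193·0.267 ≈ 0.34054... → 0.341.

0.341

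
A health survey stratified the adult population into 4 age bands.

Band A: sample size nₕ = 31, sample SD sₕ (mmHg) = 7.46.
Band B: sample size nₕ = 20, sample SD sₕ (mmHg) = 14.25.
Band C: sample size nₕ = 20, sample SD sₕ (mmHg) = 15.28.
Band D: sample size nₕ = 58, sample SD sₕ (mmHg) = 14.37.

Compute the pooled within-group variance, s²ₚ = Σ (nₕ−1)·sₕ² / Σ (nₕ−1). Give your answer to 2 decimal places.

173.87

Degrees of freedom: 30 + 19 + 19 + 57 = 125.
Σ(nₕ−1)sₕ² = 30·55.6516 + 19·203.0625 + 19·233.4784 + 57·206.4969 = 21734.1484.
s²ₚ = 21734.1484 / 125 = 173.8732... → 173.87.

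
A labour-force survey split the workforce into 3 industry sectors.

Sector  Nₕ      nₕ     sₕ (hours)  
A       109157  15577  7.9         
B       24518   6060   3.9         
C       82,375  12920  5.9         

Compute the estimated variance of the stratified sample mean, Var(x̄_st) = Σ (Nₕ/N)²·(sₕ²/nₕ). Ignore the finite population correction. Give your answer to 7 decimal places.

0.0014467

N = 216050; Wₕ = Nₕ/N.
sector A: (109157/216050)²·7.9²/15577 = 0.0010227394
sector B: (24518/216050)²·3.9²/6060 = 0.0000323235
sector C: (82375/216050)²·5.9²/12920 = 0.0003916732
Sum = 0.0014467361 → 0.0014467.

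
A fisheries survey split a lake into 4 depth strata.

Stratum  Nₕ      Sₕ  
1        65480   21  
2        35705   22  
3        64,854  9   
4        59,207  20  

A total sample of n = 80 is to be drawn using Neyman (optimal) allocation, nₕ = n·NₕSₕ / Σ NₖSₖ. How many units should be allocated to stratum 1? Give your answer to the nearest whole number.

28

Σ NₕSₕ = 65480·21 + 35705·22 + 64854·9 + 59207·20 = 3928416.
Share for 1: 1375080/3928416 = 0.35003.
n_1 = 80 × 0.35003 = 28.003... → 28.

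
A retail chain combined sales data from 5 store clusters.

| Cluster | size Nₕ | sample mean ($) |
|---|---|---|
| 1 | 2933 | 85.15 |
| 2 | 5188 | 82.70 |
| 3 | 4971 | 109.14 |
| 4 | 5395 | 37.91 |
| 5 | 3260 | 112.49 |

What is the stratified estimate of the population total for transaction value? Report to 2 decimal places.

1792569.34

Population total = Σ Nₕ·x̄ₕ (each stratum's size times its mean).
2933·85.15 + 5188·82.70 + 4971·109.14 + 5395·37.91 + 3260·112.49 = 249744.95 + 429047.6 + 542534.94 + 204524.45 + 366717.4 = 1792569.34.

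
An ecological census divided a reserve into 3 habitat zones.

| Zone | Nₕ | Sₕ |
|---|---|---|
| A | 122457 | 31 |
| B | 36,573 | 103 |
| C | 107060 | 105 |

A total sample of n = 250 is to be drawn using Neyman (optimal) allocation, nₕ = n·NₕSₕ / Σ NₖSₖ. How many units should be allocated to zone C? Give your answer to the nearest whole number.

149

A: NₕSₕ = 122457·31 = 3796167
B: NₕSₕ = 36573·103 = 3767019
C: NₕSₕ = 107060·105 = 11241300
Σ NₕSₕ = 18804486.
n_C = 250·11241300/18804486 = 149.450... → 149.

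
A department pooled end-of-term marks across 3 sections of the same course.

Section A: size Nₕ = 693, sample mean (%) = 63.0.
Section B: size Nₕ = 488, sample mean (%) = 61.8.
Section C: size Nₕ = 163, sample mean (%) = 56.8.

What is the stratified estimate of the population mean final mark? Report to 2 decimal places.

N = 1344; weights Wₕ = Nₕ/N = (0.5156, 0.3631, 0.1213).
x̄_st = Σ Wₕ·x̄ₕ = 0.5156·63.0 + 0.3631·61.8 + 0.1213·56.8 ≈ 61.8124...
→ 61.81.

61.81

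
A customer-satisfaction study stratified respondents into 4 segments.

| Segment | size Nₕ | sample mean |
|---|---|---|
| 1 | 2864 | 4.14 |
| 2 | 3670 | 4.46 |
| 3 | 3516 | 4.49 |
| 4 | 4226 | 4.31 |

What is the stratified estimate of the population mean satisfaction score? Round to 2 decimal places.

x̄_st = (Σ Nₕx̄ₕ) / (Σ Nₕ) = (2864·4.14 + 3670·4.46 + 3516·4.49 + 4226·4.31) / 14276
= 62226.06 / 14276 = 4.3588... → 4.36.

4.36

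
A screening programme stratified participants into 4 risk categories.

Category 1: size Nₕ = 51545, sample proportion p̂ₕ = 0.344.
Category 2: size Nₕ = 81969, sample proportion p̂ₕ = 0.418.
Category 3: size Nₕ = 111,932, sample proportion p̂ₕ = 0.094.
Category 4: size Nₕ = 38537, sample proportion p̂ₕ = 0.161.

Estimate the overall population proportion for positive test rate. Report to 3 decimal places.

0.242

N = 51545 + 81969 + 111932 + 38537 = 283983.
Overall proportion = Σ (Nₕ/N)·p̂ₕ.
Σ Nₕp̂ₕ = 17731.48 + 34263.042 + 10521.608 + 6204.457 = 68720.587.
68720.587 / 283983 = 0.24199... → 0.242.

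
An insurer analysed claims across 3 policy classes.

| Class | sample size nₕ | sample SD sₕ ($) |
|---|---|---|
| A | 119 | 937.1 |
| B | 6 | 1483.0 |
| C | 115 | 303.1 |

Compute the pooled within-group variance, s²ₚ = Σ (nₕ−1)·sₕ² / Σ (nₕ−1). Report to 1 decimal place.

527814.5

Degrees of freedom: 118 + 5 + 114 = 237.
Σ(nₕ−1)sₕ² = 118·878156.41 + 5·2199289 + 114·91869.61 = 125092036.92.
s²ₚ = 125092036.92 / 237 = 527814.502... → 527814.5.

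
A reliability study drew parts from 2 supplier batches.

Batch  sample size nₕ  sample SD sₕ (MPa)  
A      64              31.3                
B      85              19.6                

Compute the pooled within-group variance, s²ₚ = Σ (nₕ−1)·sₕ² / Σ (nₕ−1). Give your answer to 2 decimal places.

639.39

A: (64−1)·31.3² = 63·979.69 = 61720.47
B: (85−1)·19.6² = 84·384.16 = 32269.44
Numerator = 93989.91; denominator = Σ(nₕ−1) = 147.
s²ₚ = 93989.91/147 = 639.3871... → 639.39.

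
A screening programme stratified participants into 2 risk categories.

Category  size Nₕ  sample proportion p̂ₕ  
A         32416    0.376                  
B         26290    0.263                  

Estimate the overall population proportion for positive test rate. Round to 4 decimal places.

N = 32416 + 26290 = 58706.
Overall proportion = Σ (Nₕ/N)·p̂ₕ.
Σ Nₕp̂ₕ = 12188.416 + 6914.27 = 19102.686.
19102.686 / 58706 = 0.325396... → 0.3254.

0.3254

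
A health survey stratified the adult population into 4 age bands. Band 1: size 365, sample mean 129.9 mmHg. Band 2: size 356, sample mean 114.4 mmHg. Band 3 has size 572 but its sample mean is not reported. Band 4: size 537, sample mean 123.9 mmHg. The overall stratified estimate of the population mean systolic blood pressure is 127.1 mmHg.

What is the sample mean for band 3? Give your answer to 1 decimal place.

136.2

Σ Nₕx̄ₕ = N·μ, so 572·x̄_3 = 1830·127.1 − (365·129.9 + 356·114.4 + 537·123.9).
= 232593 − 154674.2 = 77918.8.
x̄_3 = 77918.8 / 572 = 136.222... → 136.2.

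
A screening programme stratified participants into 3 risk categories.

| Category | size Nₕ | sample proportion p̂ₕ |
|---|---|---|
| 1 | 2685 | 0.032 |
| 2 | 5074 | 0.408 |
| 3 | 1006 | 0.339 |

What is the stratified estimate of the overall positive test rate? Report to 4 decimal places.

N = 2685 + 5074 + 1006 = 8765.
Overall proportion = Σ (Nₕ/N)·p̂ₕ.
Σ Nₕp̂ₕ = 85.92 + 2070.192 + 341.034 = 2497.146.
2497.146 / 8765 = 0.284900... → 0.2849.

0.2849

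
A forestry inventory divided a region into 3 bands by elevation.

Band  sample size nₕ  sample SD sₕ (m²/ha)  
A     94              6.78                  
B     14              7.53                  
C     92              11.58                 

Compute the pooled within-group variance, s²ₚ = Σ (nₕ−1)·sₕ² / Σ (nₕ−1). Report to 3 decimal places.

87.386

Degrees of freedom: 93 + 13 + 91 = 197.
Σ(nₕ−1)sₕ² = 93·45.9684 + 13·56.7009 + 91·134.0964 = 17214.9453.
s²ₚ = 17214.9453 / 197 = 87.38551... → 87.386.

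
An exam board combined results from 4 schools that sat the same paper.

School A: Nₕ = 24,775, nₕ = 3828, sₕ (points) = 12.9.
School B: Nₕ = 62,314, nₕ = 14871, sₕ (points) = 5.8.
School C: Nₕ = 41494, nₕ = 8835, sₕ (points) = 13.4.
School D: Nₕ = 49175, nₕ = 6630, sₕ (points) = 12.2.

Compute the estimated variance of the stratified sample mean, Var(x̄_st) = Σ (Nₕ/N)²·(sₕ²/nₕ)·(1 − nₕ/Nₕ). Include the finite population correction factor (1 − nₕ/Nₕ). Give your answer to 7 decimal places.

0.0032837

N = 177758. Term for each stratum: Wₕ²sₕ²/nₕ·(1−nₕ/Nₕ).
Var(x̄_st) = 0.0007139777 + 0.0002116485 + 0.0008716315 + 0.0014864172 = 0.0032836750 → 0.0032837.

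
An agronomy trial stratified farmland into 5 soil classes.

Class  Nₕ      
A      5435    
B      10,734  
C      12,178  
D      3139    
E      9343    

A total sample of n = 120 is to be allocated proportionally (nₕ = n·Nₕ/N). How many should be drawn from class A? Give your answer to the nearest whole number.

Share of class A = 5435/40829 = 0.13312.
Allocate 120 × 0.13312 = 15.974... → 16.

16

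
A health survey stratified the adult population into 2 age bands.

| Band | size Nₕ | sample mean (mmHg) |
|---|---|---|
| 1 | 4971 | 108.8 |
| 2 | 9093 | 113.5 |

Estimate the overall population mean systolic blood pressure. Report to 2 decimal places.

x̄_st = (Σ Nₕx̄ₕ) / (Σ Nₕ) = (4971·108.8 + 9093·113.5) / 14064
= 1572900.3 / 14064 = 111.8388... → 111.84.

111.84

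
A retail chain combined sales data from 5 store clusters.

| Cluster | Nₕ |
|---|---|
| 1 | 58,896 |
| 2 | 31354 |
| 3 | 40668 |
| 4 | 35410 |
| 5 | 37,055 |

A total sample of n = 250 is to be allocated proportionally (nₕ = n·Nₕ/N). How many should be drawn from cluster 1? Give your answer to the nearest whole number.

Share of cluster 1 = 58896/203383 = 0.28958.
Allocate 250 × 0.28958 = 72.395... → 72.

72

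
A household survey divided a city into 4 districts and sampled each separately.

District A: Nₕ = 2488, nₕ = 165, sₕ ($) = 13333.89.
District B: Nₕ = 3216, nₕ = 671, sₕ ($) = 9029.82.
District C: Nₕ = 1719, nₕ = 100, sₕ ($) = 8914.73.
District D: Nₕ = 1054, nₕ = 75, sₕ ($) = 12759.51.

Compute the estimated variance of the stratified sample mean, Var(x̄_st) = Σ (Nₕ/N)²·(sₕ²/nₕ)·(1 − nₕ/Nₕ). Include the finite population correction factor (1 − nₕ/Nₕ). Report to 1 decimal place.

N = 8477; Wₕ = Nₕ/N.
district A: (2488/8477)²·13333.89²/165·(1 − 165/2488) = 86665.2534
district B: (3216/8477)²·9029.82²/671·(1 − 671/3216) = 13840.6067
district C: (1719/8477)²·8914.73²/100·(1 − 100/1719) = 30779.0172
district D: (1054/8477)²·12759.51²/75·(1 − 75/1054) = 31170.6362
Sum = 162455.5134 → 162455.5.

162455.5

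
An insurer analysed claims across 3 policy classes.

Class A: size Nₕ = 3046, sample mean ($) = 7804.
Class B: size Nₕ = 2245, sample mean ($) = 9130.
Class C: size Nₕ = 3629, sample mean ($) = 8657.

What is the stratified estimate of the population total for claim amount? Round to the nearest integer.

Estimate total by summing Nₕ·x̄ₕ over strata.
3046·7804 + 2245·9130 + 3629·8657 = 23770984 + 20496850 + 31416253 = 75684087.

75684087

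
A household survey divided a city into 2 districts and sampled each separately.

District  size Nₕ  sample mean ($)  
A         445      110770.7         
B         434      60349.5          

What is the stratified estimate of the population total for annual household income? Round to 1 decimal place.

75484644.5

A: 445·110770.7 = 49292961.5
B: 434·60349.5 = 26191683
τ̂ = Σ Nₕx̄ₕ = 75484644.5.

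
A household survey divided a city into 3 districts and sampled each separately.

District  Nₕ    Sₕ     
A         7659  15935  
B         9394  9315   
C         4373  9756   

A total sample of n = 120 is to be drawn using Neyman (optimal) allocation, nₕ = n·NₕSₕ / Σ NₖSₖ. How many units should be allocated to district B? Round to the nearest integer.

Σ NₕSₕ = 7659·15935 + 9394·9315 + 4373·9756 = 252214263.
Share for B: 87505110/252214263 = 0.34695.
n_B = 120 × 0.34695 = 41.634... → 42.

42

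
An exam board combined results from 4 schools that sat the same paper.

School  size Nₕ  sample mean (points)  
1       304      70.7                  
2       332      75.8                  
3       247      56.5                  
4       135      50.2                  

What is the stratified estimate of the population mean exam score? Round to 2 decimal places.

N = 1018; weights Wₕ = Nₕ/N = (0.2986, 0.3261, 0.2426, 0.1326).
x̄_st = Σ Wₕ·x̄ₕ = 0.2986·70.7 + 0.3261·75.8 + 0.2426·56.5 + 0.1326·50.2 ≈ 66.1993...
→ 66.20.

66.20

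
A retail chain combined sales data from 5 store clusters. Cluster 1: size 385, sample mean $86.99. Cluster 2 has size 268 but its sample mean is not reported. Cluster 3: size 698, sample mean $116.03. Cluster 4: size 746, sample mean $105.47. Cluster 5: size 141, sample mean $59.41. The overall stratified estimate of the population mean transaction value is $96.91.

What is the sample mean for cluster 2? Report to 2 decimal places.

57.27

Σ Nₕx̄ₕ = N·μ, so 268·x̄_2 = 2238·96.91 − (385·86.99 + 698·116.03 + 746·105.47 + 141·59.41).
= 216884.58 − 201537.52 = 15347.06.
x̄_2 = 15347.06 / 268 = 57.2651... → 57.27.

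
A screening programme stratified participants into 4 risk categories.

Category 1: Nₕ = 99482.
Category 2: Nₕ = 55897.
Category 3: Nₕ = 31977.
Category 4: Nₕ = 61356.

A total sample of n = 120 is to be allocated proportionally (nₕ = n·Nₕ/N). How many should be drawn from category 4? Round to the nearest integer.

30

Share of category 4 = 61356/248712 = 0.24669.
Allocate 120 × 0.24669 = 29.603... → 30.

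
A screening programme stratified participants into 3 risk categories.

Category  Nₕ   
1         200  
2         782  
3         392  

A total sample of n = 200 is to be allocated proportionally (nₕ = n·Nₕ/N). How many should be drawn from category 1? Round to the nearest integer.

29

N = 200 + 782 + 392 = 1374.
n_1 = 200·200/1374 = 29.112... → 29.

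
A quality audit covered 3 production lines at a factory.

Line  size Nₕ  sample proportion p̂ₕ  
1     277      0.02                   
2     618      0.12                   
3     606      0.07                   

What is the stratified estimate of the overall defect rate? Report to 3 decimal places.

0.081

Wₕ = Nₕ/N with N = 1501: 0.1845, 0.4117, 0.4037.
p̂_st = 0.1845·0.02 + 0.4117·0.12 + 0.4037·0.07 ≈ 0.08136... → 0.081.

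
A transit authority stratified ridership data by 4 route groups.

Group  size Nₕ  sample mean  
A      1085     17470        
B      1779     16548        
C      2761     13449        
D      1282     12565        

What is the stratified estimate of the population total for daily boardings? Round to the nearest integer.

101634861

Population total = Σ Nₕ·x̄ₕ (each stratum's size times its mean).
1085·17470 + 1779·16548 + 2761·13449 + 1282·12565 = 18954950 + 29438892 + 37132689 + 16108330 = 101634861.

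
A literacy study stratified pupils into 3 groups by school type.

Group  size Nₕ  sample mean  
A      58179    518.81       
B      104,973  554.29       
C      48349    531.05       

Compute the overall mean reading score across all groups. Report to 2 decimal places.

539.22

N = 211501; weights Wₕ = Nₕ/N = (0.2751, 0.4963, 0.2286).
x̄_st = Σ Wₕ·x̄ₕ = 0.2751·518.81 + 0.4963·554.29 + 0.2286·531.05 ≈ 539.2176...
→ 539.22.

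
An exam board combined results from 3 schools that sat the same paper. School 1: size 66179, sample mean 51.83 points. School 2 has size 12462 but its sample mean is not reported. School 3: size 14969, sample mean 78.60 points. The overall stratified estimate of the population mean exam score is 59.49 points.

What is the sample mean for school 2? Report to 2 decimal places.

Σ Nₕx̄ₕ = N·μ, so 12462·x̄_2 = 93610·59.49 − (66179·51.83 + 14969·78.60).
= 5568858.9 − 4606620.97 = 962237.93.
x̄_2 = 962237.93 / 12462 = 77.2138... → 77.21.

77.21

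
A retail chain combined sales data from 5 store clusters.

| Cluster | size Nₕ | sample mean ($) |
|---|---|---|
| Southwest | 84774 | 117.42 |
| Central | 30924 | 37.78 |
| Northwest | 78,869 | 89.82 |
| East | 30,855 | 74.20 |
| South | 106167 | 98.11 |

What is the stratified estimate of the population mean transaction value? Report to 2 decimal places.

93.22

N = 84774 + 30924 + 78869 + 30855 + 106167 = 331589.
Weight each subgroup mean by Nₕ/N and sum.
Σ Nₕx̄ₕ = 84774·117.42 + 30924·37.78 + 78869·89.82 + 30855·74.20 + 106167·98.11 = 9954163.08 + 1168308.72 + 7084013.58 + 2289441 + 10416044.37 = 30911970.75.
Divide by N: 30911970.75 / 331589 = 93.2238... → 93.22.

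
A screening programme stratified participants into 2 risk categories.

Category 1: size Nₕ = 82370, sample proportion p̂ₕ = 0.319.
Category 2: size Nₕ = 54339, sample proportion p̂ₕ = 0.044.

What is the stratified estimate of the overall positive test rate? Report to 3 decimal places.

0.210

N = 82370 + 54339 = 136709.
Overall proportion = Σ (Nₕ/N)·p̂ₕ.
Σ Nₕp̂ₕ = 26276.03 + 2390.916 = 28666.946.
28666.946 / 136709 = 0.20969... → 0.210.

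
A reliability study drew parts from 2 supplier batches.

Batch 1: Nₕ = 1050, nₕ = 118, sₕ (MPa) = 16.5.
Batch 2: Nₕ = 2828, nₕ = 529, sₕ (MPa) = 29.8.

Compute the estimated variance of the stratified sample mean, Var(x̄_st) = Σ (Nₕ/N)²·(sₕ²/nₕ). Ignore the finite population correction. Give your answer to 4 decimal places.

1.0619

N = 3878; Wₕ = Nₕ/N.
batch 1: (1050/3878)²·16.5²/118 = 0.1691410
batch 2: (2828/3878)²·29.8²/529 = 0.8927299
Sum = 1.0618708 → 1.0619.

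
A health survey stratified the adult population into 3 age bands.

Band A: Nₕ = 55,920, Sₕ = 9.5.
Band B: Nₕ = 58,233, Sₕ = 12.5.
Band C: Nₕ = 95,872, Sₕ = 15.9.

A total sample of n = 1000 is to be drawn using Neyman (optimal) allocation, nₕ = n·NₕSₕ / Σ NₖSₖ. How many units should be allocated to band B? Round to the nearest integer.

A: NₕSₕ = 55920·9.5 = 531240
B: NₕSₕ = 58233·12.5 = 727912.5
C: NₕSₕ = 95872·15.9 = 1524364.8
Σ NₕSₕ = 2783517.3.
n_B = 1000·727912.5/2783517.3 = 261.508... → 262.

262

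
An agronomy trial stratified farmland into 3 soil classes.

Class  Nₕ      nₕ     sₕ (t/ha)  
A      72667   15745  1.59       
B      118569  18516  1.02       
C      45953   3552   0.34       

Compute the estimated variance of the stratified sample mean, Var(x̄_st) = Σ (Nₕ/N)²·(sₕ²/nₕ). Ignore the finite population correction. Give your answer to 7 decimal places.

N = 237189. Term for each stratum: Wₕ²sₕ²/nₕ.
Var(x̄_st) = 0.0000150708 + 0.0000140413 + 0.0000012216 = 0.0000303337 → 0.0000303.

0.0000303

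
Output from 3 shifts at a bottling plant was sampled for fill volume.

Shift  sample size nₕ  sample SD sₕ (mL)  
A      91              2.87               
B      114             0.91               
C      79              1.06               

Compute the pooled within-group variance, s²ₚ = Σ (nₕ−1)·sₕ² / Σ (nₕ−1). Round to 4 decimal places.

Degrees of freedom: 90 + 113 + 78 = 281.
Σ(nₕ−1)sₕ² = 90·8.2369 + 113·0.8281 + 78·1.1236 = 922.5371.
s²ₚ = 922.5371 / 281 = 3.283050... → 3.2831.

3.2831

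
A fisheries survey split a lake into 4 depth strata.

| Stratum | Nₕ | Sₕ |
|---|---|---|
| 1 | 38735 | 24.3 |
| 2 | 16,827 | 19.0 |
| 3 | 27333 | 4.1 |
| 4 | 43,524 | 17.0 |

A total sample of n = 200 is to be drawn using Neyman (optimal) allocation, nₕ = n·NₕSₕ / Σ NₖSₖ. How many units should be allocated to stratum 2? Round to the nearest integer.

Σ NₕSₕ = 38735·24.3 + 16827·19.0 + 27333·4.1 + 43524·17.0 = 2112946.8.
Share for 2: 319713/2112946.8 = 0.15131.
n_2 = 200 × 0.15131 = 30.262... → 30.

30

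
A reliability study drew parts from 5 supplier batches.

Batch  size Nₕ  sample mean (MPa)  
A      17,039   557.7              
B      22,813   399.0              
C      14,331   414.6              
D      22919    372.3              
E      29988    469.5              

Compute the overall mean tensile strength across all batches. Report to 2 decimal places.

N = 17039 + 22813 + 14331 + 22919 + 29988 = 107090.
The stratified mean weights each stratum mean by its population share Nₕ/N.
Σ Nₕx̄ₕ = 17039·557.7 + 22813·399.0 + 14331·414.6 + 22919·372.3 + 29988·469.5 = 9502650.3 + 9102387 + 5941632.6 + 8532743.7 + 14079366 = 47158779.6.
Divide by N: 47158779.6 / 107090 = 440.3659... → 440.37.

440.37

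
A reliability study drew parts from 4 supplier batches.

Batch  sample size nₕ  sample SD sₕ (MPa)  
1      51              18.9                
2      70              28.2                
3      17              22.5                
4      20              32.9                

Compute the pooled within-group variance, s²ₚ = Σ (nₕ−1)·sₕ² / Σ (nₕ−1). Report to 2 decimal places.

Degrees of freedom: 50 + 69 + 16 + 19 = 154.
Σ(nₕ−1)sₕ² = 50·357.21 + 69·795.24 + 16·506.25 + 19·1082.41 = 101397.85.
s²ₚ = 101397.85 / 154 = 658.4276... → 658.43.

658.43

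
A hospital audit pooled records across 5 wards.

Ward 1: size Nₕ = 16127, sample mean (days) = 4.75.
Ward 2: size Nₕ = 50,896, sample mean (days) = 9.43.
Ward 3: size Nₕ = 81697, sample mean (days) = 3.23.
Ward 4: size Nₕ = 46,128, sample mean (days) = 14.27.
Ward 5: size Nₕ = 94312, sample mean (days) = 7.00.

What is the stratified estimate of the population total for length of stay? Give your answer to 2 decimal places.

1: 16127·4.75 = 76603.25
2: 50896·9.43 = 479949.28
3: 81697·3.23 = 263881.31
4: 46128·14.27 = 658246.56
5: 94312·7.00 = 660184
τ̂ = Σ Nₕx̄ₕ = 2138864.40.

2138864.40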